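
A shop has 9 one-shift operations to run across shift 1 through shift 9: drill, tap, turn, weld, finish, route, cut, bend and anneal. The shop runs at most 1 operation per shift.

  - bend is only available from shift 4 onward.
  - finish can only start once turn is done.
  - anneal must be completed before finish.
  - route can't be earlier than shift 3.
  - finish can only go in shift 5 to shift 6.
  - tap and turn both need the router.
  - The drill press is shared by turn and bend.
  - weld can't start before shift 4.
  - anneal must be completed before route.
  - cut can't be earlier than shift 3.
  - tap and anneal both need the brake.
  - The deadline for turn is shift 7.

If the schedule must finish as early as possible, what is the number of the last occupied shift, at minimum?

shift 9

The precedence chain requires at least 2 distinct shifts.
With at most 1 per shift and 9 operations, at least 9 shifts are needed.
finish can't be placed before shift 5, so the schedule must run through at least shift 5.
9 works (last occupied shift: shift 9): for example anneal -> shift 2, finish -> shift 5, cut -> shift 7, drill -> shift 8, tap -> shift 9, turn -> shift 1, route -> shift 3, bend -> shift 6, weld -> shift 4.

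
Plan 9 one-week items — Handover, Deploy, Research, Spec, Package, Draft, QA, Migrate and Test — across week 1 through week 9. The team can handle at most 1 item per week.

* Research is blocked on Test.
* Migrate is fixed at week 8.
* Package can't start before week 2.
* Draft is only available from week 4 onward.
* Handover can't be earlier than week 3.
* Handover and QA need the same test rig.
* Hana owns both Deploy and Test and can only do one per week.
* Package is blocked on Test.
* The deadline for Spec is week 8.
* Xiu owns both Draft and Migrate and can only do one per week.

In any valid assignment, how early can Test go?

Downstream work caps Test at week 8.
Test at week 1 is achievable: Spec in week 5, Handover in week 3, Research in week 6, Package in week 2, QA in week 9, Draft in week 4, Deploy in week 7, Test in week 1, Migrate in week 8.

week 1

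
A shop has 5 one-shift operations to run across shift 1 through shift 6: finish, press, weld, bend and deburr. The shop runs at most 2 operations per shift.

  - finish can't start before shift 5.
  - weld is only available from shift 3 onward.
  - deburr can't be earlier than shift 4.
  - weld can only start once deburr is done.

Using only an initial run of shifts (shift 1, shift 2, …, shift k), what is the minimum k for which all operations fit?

5 shifts

The precedence chain requires at least 2 distinct shifts.
With at most 2 per shift and 5 operations, at least 3 shifts are needed.
finish can't be placed before shift 5, so the schedule must run through at least shift 5.
5 works (last occupied shift: shift 5): for example weld in shift 5; finish in shift 5; press in shift 1; deburr in shift 4; bend in shift 1.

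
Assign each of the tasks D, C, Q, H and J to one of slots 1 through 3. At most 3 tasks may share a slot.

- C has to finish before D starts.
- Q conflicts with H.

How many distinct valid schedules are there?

54

Splitting on D: it can be 2 (18), 3 (36). Listing each branch's schedules as (C, Q, H, J):
D=2: (1,1,2,1) (1,1,2,2) (1,1,2,3) (1,1,3,1) (1,1,3,2) (1,1,3,3) (1,2,1,1) (1,2,1,2) (1,2,1,3) (1,2,3,1) (1,2,3,2) (1,2,3,3) (1,3,1,1) (1,3,1,2) (1,3,1,3) (1,3,2,1) (1,3,2,2) (1,3,2,3) — 18.
D=3: (1,1,2,1) (1,1,2,2) (1,1,2,3) (1,1,3,1) (1,1,3,2) (1,1,3,3) (1,2,1,1) (1,2,1,2) (1,2,1,3) (1,2,3,1) (1,2,3,2) (1,2,3,3) (1,3,1,1) (1,3,1,2) (1,3,1,3) (1,3,2,1) (1,3,2,2) (1,3,2,3) (2,1,2,1) (2,1,2,2) (2,1,2,3) (2,1,3,1) (2,1,3,2) (2,1,3,3) (2,2,1,1) (2,2,1,2) (2,2,1,3) (2,2,3,1) (2,2,3,2) (2,2,3,3) (2,3,1,1) (2,3,1,2) (2,3,1,3) (2,3,2,1) (2,3,2,2) (2,3,2,3) — 36.
Summing: 18 + 36 = 54.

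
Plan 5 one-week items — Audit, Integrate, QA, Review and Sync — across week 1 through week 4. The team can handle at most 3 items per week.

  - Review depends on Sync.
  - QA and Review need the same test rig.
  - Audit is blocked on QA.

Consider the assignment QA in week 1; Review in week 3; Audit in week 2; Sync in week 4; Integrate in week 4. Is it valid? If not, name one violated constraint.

Review depends on Sync — violated.
Audit is blocked on QA — holds.
QA and Review need the same test rig — holds.
The team can handle at most 3 items per week — holds.

Invalid. Review depends on Sync.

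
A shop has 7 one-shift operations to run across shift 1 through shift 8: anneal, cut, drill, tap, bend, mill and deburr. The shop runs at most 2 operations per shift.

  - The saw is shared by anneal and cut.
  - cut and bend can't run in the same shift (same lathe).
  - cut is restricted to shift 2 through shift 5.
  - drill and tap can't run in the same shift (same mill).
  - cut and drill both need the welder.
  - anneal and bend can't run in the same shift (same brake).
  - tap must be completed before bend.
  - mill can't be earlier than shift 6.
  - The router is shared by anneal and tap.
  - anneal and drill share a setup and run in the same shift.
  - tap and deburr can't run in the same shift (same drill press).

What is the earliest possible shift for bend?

shift 2

Precedence pushes bend to at least shift 2.
bend at shift 2 is achievable: drill -> shift 4; cut -> shift 3; tap -> shift 1; mill -> shift 6; anneal -> shift 4; deburr -> shift 2; bend -> shift 2.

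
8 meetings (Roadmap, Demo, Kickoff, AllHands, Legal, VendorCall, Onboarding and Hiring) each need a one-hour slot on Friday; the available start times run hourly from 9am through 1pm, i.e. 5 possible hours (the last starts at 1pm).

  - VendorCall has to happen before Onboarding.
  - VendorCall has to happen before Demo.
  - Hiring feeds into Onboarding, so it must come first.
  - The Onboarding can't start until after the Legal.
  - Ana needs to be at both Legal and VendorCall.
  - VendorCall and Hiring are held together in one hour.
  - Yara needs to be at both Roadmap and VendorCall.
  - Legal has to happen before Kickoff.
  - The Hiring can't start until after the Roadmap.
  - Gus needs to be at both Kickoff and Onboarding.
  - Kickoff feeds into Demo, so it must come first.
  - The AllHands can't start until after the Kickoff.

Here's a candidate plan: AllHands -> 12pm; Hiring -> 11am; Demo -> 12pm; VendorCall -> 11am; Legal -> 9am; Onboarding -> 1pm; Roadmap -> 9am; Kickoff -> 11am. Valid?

Hiring feeds into Onboarding, so it must come first — holds.
VendorCall has to happen before Onboarding — holds.
The Hiring can't start until after the Roadmap — holds.
VendorCall and Hiring are held together in one hour — holds.
The Onboarding can't start until after the Legal — holds.
Ana needs to be at both Legal and VendorCall — holds.
Legal has to happen before Kickoff — holds.
The AllHands can't start until after the Kickoff — holds.
Yara needs to be at both Roadmap and VendorCall — holds.
Gus needs to be at both Kickoff and Onboarding — holds.
VendorCall has to happen before Demo — holds.
Kickoff feeds into Demo, so it must come first — holds.

Yes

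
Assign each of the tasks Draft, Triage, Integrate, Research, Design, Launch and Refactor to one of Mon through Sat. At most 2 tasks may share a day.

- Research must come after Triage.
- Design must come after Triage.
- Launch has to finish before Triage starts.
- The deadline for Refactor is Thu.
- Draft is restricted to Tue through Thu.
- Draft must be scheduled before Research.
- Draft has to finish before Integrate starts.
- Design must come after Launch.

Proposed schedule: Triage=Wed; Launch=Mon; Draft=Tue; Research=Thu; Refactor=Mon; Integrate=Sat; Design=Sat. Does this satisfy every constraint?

Yes, all constraints hold

Research must come after Triage — holds.
Draft has to finish before Integrate starts — holds.
Design must come after Triage — holds.
The deadline for Refactor is Thu — holds.
At most 2 tasks may share a day — holds.
Draft is restricted to Tue through Thu — holds.
Launch has to finish before Triage starts — holds.
Draft must be scheduled before Research — holds.
Design must come after Launch — holds.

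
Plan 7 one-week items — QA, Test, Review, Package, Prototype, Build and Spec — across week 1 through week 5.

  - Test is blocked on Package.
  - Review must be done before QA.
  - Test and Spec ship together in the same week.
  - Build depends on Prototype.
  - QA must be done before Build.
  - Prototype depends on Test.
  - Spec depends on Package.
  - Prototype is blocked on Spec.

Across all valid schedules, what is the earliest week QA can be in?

Precedence pushes QA to at least week 2; downstream work caps QA at week 4.
QA at week 2 is achievable: Prototype=week 3, Spec=week 2, Package=week 1, Review=week 1, Build=week 4, Test=week 2, QA=week 2.

week 2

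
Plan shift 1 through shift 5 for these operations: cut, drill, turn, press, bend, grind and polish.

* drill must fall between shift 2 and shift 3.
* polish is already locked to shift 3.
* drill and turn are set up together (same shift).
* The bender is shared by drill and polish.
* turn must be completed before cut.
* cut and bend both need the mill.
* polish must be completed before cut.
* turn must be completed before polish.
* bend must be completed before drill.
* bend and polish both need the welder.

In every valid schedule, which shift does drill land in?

shift 2

drill's window is shift 2–shift 3.
polish is fixed at shift 3, and drill can't share a shift with polish.
So drill must be shift 2.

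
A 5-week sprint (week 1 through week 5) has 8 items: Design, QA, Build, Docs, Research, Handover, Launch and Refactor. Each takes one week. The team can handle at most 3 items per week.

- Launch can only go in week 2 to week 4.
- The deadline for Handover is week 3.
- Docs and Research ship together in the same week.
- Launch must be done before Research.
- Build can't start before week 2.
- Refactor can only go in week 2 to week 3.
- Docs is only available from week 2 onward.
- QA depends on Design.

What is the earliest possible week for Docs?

Docs is available from week 2; Docs must be in the same week as Research, which can't be before week 3, so Docs is at least week 3.
Docs at week 3 is achievable: Build=week 2, QA=week 3, Docs=week 3, Research=week 3, Handover=week 1, Launch=week 2, Refactor=week 2, Design=week 1.

week 3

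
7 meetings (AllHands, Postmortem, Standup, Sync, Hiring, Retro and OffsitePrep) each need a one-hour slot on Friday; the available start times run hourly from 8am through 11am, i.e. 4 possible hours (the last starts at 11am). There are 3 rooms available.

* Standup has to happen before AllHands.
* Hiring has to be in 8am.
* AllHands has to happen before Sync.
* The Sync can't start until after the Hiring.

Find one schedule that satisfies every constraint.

Sync in 10am; Postmortem in 8am; Hiring in 8am; OffsitePrep in 9am; AllHands in 9am; Retro in 9am; Standup in 8am

Checking: Hiring(8am) before Sync(10am); Standup(8am) before AllHands(9am); AllHands(9am) before Sync(10am); Hiring=8am in [8am,8am]; max 3 per hour (cap 3).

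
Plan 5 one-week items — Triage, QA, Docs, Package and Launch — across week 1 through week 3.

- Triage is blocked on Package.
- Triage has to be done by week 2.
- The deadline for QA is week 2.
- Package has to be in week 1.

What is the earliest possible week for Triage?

Precedence pushes Triage to at least week 2; Triage's own window allows nothing later than week 2.
Triage at week 2 is achievable: Package -> week 1, QA -> week 1, Triage -> week 2, Launch -> week 1, Docs -> week 1.

week 2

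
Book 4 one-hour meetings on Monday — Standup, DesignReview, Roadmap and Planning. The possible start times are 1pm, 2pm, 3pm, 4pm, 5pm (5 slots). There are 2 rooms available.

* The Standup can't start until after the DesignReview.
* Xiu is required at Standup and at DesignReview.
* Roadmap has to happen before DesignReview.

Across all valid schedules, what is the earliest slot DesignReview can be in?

2pm

Precedence pushes DesignReview to at least 2pm; downstream work caps DesignReview at 4pm.
DesignReview at 2pm is achievable: Roadmap=1pm, DesignReview=2pm, Planning=1pm, Standup=3pm.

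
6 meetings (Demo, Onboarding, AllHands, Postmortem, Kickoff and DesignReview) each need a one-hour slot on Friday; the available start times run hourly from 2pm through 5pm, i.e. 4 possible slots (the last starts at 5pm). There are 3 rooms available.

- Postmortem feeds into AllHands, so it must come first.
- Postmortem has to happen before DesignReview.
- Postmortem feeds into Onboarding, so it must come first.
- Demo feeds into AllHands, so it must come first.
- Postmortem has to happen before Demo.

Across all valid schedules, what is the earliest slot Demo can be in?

Precedence pushes Demo to at least 3pm; downstream work caps Demo at 4pm.
Demo at 3pm is achievable: Kickoff in 2pm; Demo in 3pm; AllHands in 4pm; Postmortem in 2pm; DesignReview in 3pm; Onboarding in 3pm.

3pm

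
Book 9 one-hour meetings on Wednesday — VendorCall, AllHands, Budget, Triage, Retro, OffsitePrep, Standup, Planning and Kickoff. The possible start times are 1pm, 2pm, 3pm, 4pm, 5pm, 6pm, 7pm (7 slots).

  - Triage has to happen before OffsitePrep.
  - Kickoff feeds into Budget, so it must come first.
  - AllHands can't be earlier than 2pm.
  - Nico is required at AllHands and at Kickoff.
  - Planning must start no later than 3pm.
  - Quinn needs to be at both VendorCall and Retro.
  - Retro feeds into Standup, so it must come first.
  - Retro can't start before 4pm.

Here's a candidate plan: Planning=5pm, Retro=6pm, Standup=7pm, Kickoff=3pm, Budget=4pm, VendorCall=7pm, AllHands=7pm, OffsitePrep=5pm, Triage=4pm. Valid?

No. Planning must start no later than 3pm is not satisfied.

Planning must start no later than 3pm — violated.
Nico is required at AllHands and at Kickoff — holds.
Triage has to happen before OffsitePrep — holds.
AllHands can't be earlier than 2pm — holds.
Quinn needs to be at both VendorCall and Retro — holds.
Retro feeds into Standup, so it must come first — holds.
Retro can't start before 4pm — holds.
Kickoff feeds into Budget, so it must come first — holds.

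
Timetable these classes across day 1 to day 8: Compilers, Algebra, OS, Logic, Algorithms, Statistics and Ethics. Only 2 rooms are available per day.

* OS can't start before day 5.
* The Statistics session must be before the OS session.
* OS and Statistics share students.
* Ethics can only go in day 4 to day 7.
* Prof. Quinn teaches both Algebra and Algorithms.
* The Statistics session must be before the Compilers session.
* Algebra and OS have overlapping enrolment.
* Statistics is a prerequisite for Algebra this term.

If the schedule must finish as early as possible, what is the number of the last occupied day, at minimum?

The precedence chain requires at least 2 distinct days.
With at most 2 per day and 7 classes, at least 4 days are needed.
OS can't be placed before day 5, so the schedule must run through at least day 5.
5 works (last occupied day: day 5): for example Algebra -> day 2, Compilers -> day 2, Algorithms -> day 3, Logic -> day 1, Statistics -> day 1, Ethics -> day 4, OS -> day 5.

day 5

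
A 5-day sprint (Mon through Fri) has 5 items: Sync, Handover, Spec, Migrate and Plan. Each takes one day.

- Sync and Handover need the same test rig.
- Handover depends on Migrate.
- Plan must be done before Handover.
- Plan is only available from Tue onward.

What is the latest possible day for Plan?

Thu

Plan is available from Tue; downstream work caps Plan at Thu.
Plan at Thu is achievable: Plan in Thu; Handover in Fri; Spec in Mon; Sync in Mon; Migrate in Mon.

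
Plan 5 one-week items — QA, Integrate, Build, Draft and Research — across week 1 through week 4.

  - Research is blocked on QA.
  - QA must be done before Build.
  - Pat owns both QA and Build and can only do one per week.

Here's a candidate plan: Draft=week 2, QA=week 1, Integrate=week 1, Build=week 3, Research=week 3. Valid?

QA must be done before Build — holds.
Research is blocked on QA — holds.
Pat owns both QA and Build and can only do one per week — holds.

Yes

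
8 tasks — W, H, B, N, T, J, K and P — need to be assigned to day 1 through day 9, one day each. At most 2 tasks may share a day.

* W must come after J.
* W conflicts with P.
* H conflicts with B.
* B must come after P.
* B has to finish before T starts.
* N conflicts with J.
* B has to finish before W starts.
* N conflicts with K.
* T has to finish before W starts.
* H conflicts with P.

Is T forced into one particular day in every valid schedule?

T can be day 3 (e.g. N in day 2; P in day 1; J in day 1; W in day 4; T in day 3; H in day 3; B in day 2; K in day 4) or day 4 (e.g. K in day 3; T in day 4; H in day 3; J in day 1; W in day 5; B in day 2; N in day 2; P in day 1).

No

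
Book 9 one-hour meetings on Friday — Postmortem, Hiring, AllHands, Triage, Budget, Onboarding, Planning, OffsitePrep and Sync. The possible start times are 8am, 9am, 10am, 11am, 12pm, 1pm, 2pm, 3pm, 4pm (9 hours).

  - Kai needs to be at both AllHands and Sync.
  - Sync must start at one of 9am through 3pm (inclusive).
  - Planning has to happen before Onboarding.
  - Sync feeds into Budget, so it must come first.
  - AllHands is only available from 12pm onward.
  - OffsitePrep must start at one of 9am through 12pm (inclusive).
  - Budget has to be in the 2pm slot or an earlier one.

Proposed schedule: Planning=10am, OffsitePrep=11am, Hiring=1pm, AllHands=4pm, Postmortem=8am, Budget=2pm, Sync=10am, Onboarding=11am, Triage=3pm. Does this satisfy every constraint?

Yes

Sync feeds into Budget, so it must come first — holds.
Planning has to happen before Onboarding — holds.
Sync must start at one of 9am through 3pm (inclusive) — holds.
AllHands is only available from 12pm onward — holds.
OffsitePrep must start at one of 9am through 12pm (inclusive) — holds.
Kai needs to be at both AllHands and Sync — holds.
Budget has to be in the 2pm slot or an earlier one — holds.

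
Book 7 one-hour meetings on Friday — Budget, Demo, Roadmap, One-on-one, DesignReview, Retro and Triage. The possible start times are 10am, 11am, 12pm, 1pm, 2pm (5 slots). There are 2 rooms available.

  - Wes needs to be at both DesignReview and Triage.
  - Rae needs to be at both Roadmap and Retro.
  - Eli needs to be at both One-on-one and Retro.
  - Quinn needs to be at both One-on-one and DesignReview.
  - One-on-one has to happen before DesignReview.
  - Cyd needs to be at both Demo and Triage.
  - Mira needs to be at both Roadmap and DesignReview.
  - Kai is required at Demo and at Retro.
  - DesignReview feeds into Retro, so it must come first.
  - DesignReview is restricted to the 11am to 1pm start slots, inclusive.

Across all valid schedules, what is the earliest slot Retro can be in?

Precedence pushes Retro to at least 12pm.
Retro at 12pm is achievable: DesignReview=11am, Triage=12pm, Retro=12pm, Budget=10am, Roadmap=1pm, One-on-one=10am, Demo=11am.

12pm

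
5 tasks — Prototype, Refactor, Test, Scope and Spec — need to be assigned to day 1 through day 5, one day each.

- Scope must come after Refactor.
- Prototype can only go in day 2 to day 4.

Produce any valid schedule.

Scope in day 2, Refactor in day 1, Prototype in day 2, Test in day 1, Spec in day 1

Checking: Refactor(day 1) before Scope(day 2); Prototype=day 2 in [day 2,day 4].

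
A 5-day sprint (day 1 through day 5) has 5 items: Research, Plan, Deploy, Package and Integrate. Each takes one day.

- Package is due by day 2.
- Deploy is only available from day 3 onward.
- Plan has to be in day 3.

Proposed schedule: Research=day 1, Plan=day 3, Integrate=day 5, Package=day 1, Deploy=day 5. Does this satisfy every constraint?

Valid

Deploy is only available from day 3 onward — holds.
Package is due by day 2 — holds.
Plan has to be in day 3 — holds.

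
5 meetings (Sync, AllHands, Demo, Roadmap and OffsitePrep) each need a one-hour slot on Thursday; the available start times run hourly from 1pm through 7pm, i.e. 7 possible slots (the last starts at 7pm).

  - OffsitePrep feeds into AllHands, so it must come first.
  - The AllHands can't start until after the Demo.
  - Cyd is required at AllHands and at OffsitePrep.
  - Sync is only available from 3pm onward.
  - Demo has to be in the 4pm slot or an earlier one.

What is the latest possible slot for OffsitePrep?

6pm

Downstream work caps OffsitePrep at 6pm.
OffsitePrep at 6pm is achievable: Roadmap -> 1pm, Sync -> 3pm, AllHands -> 7pm, Demo -> 1pm, OffsitePrep -> 6pm.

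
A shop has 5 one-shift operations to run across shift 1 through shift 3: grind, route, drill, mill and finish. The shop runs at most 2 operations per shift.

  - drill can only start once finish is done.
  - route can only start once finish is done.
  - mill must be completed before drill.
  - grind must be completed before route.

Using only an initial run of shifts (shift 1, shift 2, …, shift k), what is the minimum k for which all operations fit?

The precedence chain requires at least 2 distinct shifts.
With at most 2 per shift and 5 operations, at least 3 shifts are needed.
3 works (last occupied shift: shift 3): for example grind in shift 1, route in shift 2, drill in shift 3, finish in shift 1, mill in shift 2.

3 shifts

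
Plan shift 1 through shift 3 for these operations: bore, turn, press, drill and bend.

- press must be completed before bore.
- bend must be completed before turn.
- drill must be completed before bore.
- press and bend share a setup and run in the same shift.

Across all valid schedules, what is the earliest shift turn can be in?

shift 2

Precedence pushes turn to at least shift 2.
turn at shift 2 is achievable: bore=shift 2, press=shift 1, drill=shift 1, bend=shift 1, turn=shift 2.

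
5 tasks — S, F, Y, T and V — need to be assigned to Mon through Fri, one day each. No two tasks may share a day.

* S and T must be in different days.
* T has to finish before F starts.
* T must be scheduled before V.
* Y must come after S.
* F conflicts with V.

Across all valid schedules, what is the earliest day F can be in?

Tue

Precedence pushes F to at least Tue.
F at Tue is achievable: F in Tue; S in Wed; Y in Thu; T in Mon; V in Fri.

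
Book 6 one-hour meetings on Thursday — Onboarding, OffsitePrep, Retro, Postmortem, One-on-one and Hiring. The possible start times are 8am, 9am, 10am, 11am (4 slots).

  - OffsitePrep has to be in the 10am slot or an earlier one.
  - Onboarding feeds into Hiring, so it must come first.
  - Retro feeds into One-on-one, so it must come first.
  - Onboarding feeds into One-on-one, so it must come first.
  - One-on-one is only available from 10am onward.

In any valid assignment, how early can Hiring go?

Precedence pushes Hiring to at least 9am.
Hiring at 9am is achievable: OffsitePrep in 8am; One-on-one in 10am; Hiring in 9am; Onboarding in 8am; Postmortem in 8am; Retro in 8am.

9am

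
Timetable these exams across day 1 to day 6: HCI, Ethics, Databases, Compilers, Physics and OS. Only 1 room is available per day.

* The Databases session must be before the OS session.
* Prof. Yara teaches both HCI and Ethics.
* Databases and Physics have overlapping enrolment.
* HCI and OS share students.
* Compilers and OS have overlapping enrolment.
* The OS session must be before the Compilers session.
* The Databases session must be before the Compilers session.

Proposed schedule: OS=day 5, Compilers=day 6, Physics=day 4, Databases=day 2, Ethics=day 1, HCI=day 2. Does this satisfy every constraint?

Invalid. Only 1 room is available per day.

HCI and OS share students — holds.
The OS session must be before the Compilers session — holds.
The Databases session must be before the Compilers session — holds.
Prof. Yara teaches both HCI and Ethics — holds.
The Databases session must be before the OS session — holds.
Databases and Physics have overlapping enrolment — holds.
Compilers and OS have overlapping enrolment — holds.
Only 1 room is available per day — violated.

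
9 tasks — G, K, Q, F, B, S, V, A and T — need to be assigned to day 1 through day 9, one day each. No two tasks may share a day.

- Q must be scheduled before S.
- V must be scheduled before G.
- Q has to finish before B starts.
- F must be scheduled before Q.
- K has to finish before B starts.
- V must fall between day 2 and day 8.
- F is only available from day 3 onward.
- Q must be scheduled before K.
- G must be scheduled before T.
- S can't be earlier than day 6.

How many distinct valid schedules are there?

Splitting on K: it can be day 5 (12), day 6 (18), day 7 (18), day 8 (9). Listing each branch's schedules as (G, Q, F, B, S, V, A, T) by day number:
K=day 5: (6,4,3,7,8,2,1,9) (6,4,3,7,9,2,1,8) (6,4,3,8,7,2,1,9) (6,4,3,8,9,2,1,7) (6,4,3,9,7,2,1,8) (6,4,3,9,8,2,1,7) (7,4,3,6,8,2,1,9) (7,4,3,6,9,2,1,8) (7,4,3,8,6,2,1,9) (7,4,3,9,6,2,1,8) (8,4,3,6,7,2,1,9) (8,4,3,7,6,2,1,9) — 12.
K=day 6: (3,5,4,7,8,2,1,9) (3,5,4,7,9,2,1,8) (3,5,4,8,7,2,1,9) (3,5,4,8,9,2,1,7) (3,5,4,9,7,2,1,8) (3,5,4,9,8,2,1,7) (4,5,3,7,8,2,1,9) (4,5,3,7,9,2,1,8) (4,5,3,8,7,2,1,9) (4,5,3,8,9,2,1,7) (4,5,3,9,7,2,1,8) (4,5,3,9,8,2,1,7) (5,4,3,7,8,2,1,9) (5,4,3,7,9,2,1,8) (5,4,3,8,7,2,1,9) (5,4,3,8,9,2,1,7) (5,4,3,9,7,2,1,8) (5,4,3,9,8,2,1,7) — 18.
K=day 7: (3,5,4,8,6,2,1,9) (3,5,4,8,9,2,1,6) (3,5,4,9,6,2,1,8) (3,5,4,9,8,2,1,6) (3,6,4,8,9,2,1,5) (3,6,4,9,8,2,1,5) (3,6,5,8,9,2,1,4) (3,6,5,9,8,2,1,4) (4,5,3,8,6,2,1,9) (4,5,3,8,9,2,1,6) (4,5,3,9,6,2,1,8) (4,5,3,9,8,2,1,6) (4,6,3,8,9,2,1,5) (4,6,3,9,8,2,1,5) (5,4,3,8,6,2,1,9) (5,4,3,8,9,2,1,6) (5,4,3,9,6,2,1,8) (5,4,3,9,8,2,1,6) — 18.
K=day 8: (3,5,4,9,6,2,1,7) (3,5,4,9,7,2,1,6) (3,6,4,9,7,2,1,5) (3,6,5,9,7,2,1,4) (4,5,3,9,6,2,1,7) (4,5,3,9,7,2,1,6) (4,6,3,9,7,2,1,5) (5,4,3,9,6,2,1,7) (5,4,3,9,7,2,1,6) — 9.
Summing: 12 + 18 + 18 + 9 = 57.

57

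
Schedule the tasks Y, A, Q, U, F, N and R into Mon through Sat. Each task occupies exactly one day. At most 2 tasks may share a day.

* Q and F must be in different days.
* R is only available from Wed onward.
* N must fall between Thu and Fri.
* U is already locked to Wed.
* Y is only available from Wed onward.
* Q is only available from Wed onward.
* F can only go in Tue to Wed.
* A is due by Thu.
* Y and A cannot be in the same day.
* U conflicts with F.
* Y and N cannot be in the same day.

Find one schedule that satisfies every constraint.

A in Mon; U in Wed; F in Tue; R in Fri; Y in Wed; Q in Thu; N in Thu

Checking: Y(Wed) != A(Mon); Q(Thu) != F(Tue); Y(Wed) != N(Thu); U(Wed) != F(Tue); Y=Wed in [Wed,Sat]; F=Tue in [Tue,Wed]; U=Wed in [Wed,Wed]; A=Mon in [Mon,Thu]; N=Thu in [Thu,Fri]; R=Fri in [Wed,Sat]; Q=Thu in [Wed,Sat]; max 2 per day (cap 2).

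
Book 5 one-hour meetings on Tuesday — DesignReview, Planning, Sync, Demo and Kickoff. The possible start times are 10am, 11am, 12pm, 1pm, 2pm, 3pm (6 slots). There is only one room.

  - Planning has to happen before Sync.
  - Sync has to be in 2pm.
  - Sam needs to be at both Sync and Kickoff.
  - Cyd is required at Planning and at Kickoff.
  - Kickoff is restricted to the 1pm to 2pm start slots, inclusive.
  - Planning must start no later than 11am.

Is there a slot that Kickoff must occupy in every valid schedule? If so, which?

1pm

Kickoff's window is 1pm–2pm.
Sync is fixed at 2pm, and Kickoff can't share a slot with Sync.
So Kickoff must be 1pm.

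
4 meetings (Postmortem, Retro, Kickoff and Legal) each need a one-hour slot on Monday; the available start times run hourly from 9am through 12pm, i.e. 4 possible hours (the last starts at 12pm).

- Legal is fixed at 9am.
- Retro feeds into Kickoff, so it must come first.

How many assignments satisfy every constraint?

24

Splitting on Postmortem: it can be 9am (6), 10am (6), 11am (6), 12pm (6). Listing each branch's schedules as (Retro, Kickoff, Legal):
Postmortem=9am: (9am,10am,9am) (9am,11am,9am) (9am,12pm,9am) (10am,11am,9am) (10am,12pm,9am) (11am,12pm,9am) — 6.
Postmortem=10am: (9am,10am,9am) (9am,11am,9am) (9am,12pm,9am) (10am,11am,9am) (10am,12pm,9am) (11am,12pm,9am) — 6.
Postmortem=11am: (9am,10am,9am) (9am,11am,9am) (9am,12pm,9am) (10am,11am,9am) (10am,12pm,9am) (11am,12pm,9am) — 6.
Postmortem=12pm: (9am,10am,9am) (9am,11am,9am) (9am,12pm,9am) (10am,11am,9am) (10am,12pm,9am) (11am,12pm,9am) — 6.
Summing: 6 + 6 + 6 + 6 = 24.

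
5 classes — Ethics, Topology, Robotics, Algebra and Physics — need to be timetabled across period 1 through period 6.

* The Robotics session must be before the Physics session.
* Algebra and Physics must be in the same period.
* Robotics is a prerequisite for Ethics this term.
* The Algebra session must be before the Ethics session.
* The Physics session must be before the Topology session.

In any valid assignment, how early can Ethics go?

Precedence pushes Ethics to at least period 3.
Ethics at period 3 is achievable: Physics=period 2, Robotics=period 1, Topology=period 3, Algebra=period 2, Ethics=period 3.

period 3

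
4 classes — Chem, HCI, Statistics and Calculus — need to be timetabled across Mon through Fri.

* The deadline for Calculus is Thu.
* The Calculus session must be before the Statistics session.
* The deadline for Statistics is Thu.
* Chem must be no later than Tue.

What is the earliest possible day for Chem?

Mon

Chem's own window allows nothing later than Tue.
Chem at Mon is achievable: Chem=Mon; Calculus=Mon; Statistics=Tue; HCI=Mon.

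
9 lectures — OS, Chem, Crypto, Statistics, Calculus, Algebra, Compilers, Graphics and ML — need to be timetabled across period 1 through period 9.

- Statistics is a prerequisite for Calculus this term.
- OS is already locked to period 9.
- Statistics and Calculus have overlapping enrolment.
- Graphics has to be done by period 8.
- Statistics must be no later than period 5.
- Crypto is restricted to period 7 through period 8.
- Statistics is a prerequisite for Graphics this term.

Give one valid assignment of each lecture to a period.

Algebra in period 1, ML in period 1, Chem in period 1, Compilers in period 1, Statistics in period 1, Graphics in period 2, Calculus in period 2, Crypto in period 7, OS in period 9

Checking: Statistics(period 1) before Graphics(period 2); Statistics(period 1) before Calculus(period 2); Statistics(period 1) != Calculus(period 2); Crypto=period 7 in [period 7,period 8]; Graphics=period 2 in [period 1,period 8]; Statistics=period 1 in [period 1,period 5]; OS=period 9 in [period 9,period 9].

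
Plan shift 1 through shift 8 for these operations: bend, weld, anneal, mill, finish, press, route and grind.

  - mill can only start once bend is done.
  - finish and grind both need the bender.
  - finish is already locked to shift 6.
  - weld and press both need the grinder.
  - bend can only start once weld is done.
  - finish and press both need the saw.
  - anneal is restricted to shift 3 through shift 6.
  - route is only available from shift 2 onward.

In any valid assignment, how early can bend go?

shift 2

Precedence pushes bend to at least shift 2; downstream work caps bend at shift 7.
bend at shift 2 is achievable: grind=shift 1, anneal=shift 3, bend=shift 2, weld=shift 1, mill=shift 3, finish=shift 6, press=shift 2, route=shift 2.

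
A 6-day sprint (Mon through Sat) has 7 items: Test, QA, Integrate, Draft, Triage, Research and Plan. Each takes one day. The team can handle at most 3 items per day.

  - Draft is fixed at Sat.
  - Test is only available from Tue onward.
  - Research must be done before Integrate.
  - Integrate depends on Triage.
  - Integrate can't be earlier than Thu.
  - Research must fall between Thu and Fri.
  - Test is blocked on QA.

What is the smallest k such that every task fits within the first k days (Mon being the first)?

The precedence chain requires at least 2 distinct days.
With at most 3 per day and 7 tasks, at least 3 days are needed.
Draft can't be placed before Sat — that is day 6 counting from Mon — so the schedule must run through at least 6 days.
6 works (last occupied day: Sat): for example Triage in Mon; Draft in Sat; Integrate in Fri; Research in Thu; QA in Mon; Plan in Mon; Test in Tue.

6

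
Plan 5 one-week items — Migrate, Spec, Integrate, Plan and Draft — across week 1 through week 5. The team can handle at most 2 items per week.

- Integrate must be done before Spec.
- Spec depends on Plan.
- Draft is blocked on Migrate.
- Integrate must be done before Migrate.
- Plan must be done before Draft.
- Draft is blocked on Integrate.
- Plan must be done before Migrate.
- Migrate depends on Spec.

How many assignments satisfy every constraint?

7

Splitting on Migrate: it can be week 3 (2), week 4 (5). Listing each branch's schedules as (Spec, Integrate, Plan, Draft) by week number:
Migrate=week 3: (2,1,1,4) (2,1,1,5) — 2.
Migrate=week 4: (2,1,1,5) (3,1,1,5) (3,1,2,5) (3,2,1,5) (3,2,2,5) — 5.
Summing: 2 + 5 = 7.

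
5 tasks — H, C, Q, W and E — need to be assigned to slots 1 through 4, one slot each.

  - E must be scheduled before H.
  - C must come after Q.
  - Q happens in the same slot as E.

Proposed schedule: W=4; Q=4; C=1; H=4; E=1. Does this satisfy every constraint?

C must come after Q — violated.
E must be scheduled before H — holds.
Q happens in the same slot as E — violated.

Invalid. C must come after Q.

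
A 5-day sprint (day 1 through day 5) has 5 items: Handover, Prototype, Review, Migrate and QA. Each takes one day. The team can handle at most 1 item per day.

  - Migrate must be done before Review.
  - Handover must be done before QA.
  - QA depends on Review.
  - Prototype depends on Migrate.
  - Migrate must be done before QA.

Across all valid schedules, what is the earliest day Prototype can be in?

Precedence pushes Prototype to at least day 2.
Prototype at day 2 is achievable: Prototype=day 2, Migrate=day 1, Handover=day 4, QA=day 5, Review=day 3.

day 2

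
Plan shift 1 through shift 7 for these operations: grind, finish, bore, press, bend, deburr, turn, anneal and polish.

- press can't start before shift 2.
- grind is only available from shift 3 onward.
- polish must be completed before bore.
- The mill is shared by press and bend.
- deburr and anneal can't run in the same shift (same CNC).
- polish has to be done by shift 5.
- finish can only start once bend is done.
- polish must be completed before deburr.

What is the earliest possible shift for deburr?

Precedence pushes deburr to at least shift 2.
deburr at shift 2 is achievable: turn=shift 1; bore=shift 2; anneal=shift 1; deburr=shift 2; finish=shift 2; grind=shift 3; bend=shift 1; press=shift 2; polish=shift 1.

shift 2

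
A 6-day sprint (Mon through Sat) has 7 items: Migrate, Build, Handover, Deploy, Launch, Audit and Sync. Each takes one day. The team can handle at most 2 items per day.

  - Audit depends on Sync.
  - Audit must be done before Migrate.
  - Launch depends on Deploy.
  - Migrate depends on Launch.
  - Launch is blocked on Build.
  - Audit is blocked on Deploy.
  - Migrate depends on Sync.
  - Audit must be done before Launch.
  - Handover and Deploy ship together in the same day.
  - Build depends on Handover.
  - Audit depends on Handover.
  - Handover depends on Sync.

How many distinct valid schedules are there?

8

Splitting on Migrate: it can be Fri (1), Sat (7). Listing each branch's schedules as (Build, Handover, Deploy, Launch, Audit, Sync):
Migrate=Fri: (Wed,Tue,Tue,Thu,Wed,Mon) — 1.
Migrate=Sat: (Wed,Tue,Tue,Thu,Wed,Mon) (Wed,Tue,Tue,Fri,Wed,Mon) (Wed,Tue,Tue,Fri,Thu,Mon) (Thu,Tue,Tue,Fri,Wed,Mon) (Thu,Tue,Tue,Fri,Thu,Mon) (Thu,Wed,Wed,Fri,Thu,Mon) (Thu,Wed,Wed,Fri,Thu,Tue) — 7.
Summing: 1 + 7 = 8.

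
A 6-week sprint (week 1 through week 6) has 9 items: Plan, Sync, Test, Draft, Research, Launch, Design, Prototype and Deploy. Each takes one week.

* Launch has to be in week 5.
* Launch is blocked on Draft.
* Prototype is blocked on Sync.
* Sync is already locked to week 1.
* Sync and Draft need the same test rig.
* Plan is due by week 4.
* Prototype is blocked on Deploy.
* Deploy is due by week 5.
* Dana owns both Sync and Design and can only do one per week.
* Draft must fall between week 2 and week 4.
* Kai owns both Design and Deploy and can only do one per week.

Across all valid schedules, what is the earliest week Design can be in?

week 2

Design at week 2 is achievable: Test in week 1, Deploy in week 1, Draft in week 2, Research in week 1, Plan in week 1, Launch in week 5, Sync in week 1, Prototype in week 2, Design in week 2.
Nothing earlier works — the conflict constraints rule out every week before week 2.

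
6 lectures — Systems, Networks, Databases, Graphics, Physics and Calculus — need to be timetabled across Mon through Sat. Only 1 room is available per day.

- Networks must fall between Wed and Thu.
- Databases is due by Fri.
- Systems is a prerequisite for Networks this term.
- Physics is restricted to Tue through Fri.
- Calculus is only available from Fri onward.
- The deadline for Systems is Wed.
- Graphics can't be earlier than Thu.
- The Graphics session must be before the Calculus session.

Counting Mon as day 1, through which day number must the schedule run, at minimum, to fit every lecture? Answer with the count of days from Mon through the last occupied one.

6

The precedence chain requires at least 2 distinct days.
With at most 1 per day and 6 lectures, at least 6 days are needed.
Calculus can't be placed before Fri — that is day 5 counting from Mon — so the schedule must run through at least 5 days.
6 works (last occupied day: Sat): for example Databases=Fri; Networks=Wed; Graphics=Thu; Physics=Tue; Systems=Mon; Calculus=Sat.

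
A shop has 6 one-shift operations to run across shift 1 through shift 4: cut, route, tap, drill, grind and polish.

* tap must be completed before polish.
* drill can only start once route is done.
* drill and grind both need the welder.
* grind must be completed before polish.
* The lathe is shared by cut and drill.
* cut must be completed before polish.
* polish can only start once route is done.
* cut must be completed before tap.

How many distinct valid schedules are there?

Splitting on cut: it can be shift 1 (39), shift 2 (13). Listing each branch's schedules as (route, tap, drill, grind, polish) by shift number:
cut=shift 1: (1,2,2,1,3) (1,2,2,1,4) (1,2,2,3,4) (1,2,3,1,3) (1,2,3,1,4) (1,2,3,2,3) (1,2,3,2,4) (1,2,4,1,3) (1,2,4,1,4) (1,2,4,2,3) (1,2,4,2,4) (1,2,4,3,4) (1,3,2,1,4) (1,3,2,3,4) (1,3,3,1,4) (1,3,3,2,4) (1,3,4,1,4) (1,3,4,2,4) (1,3,4,3,4) (2,2,3,1,3) (2,2,3,1,4) (2,2,3,2,3) (2,2,3,2,4) (2,2,4,1,3) (2,2,4,1,4) (2,2,4,2,3) (2,2,4,2,4) (2,2,4,3,4) (2,3,3,1,4) (2,3,3,2,4) (2,3,4,1,4) (2,3,4,2,4) (2,3,4,3,4) (3,2,4,1,4) (3,2,4,2,4) (3,2,4,3,4) (3,3,4,1,4) (3,3,4,2,4) (3,3,4,3,4) — 39.
cut=shift 2: (1,3,3,1,4) (1,3,3,2,4) (1,3,4,1,4) (1,3,4,2,4) (1,3,4,3,4) (2,3,3,1,4) (2,3,3,2,4) (2,3,4,1,4) (2,3,4,2,4) (2,3,4,3,4) (3,3,4,1,4) (3,3,4,2,4) (3,3,4,3,4) — 13.
Summing: 39 + 13 = 52.

52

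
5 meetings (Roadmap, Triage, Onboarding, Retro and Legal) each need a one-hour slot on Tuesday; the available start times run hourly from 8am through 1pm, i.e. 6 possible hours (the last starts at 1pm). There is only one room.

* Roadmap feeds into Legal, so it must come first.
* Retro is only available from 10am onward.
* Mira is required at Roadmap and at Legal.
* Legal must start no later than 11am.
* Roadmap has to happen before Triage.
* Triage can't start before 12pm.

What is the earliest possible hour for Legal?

9am

Precedence pushes Legal to at least 9am; Legal's own window allows nothing later than 11am.
Legal at 9am is achievable: Legal -> 9am; Triage -> 12pm; Onboarding -> 11am; Roadmap -> 8am; Retro -> 10am.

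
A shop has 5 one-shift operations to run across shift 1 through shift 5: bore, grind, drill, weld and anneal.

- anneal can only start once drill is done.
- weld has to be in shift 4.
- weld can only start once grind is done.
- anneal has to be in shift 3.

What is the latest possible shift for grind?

Downstream work caps grind at shift 3.
grind at shift 3 is achievable: bore -> shift 1, drill -> shift 1, anneal -> shift 3, grind -> shift 3, weld -> shift 4.

shift 3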